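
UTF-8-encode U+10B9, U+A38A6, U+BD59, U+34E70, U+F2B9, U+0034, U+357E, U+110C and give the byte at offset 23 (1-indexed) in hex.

1-indexed offset 23 is 0-indexed offset 22.
U+10B9 → 3-byte form E1 82 B9 at offsets 0–2.
U+A38A6 → 4-byte form F2 A3 A2 A6 at offsets 3–6.
U+BD59 → 3-byte form EB B5 99 at offsets 7–9.
U+34E70 → 4-byte form F0 B4 B9 B0 at offsets 10–13.
U+F2B9 → 3-byte form EF 8A B9 at offsets 14–16.
U+0034 → 1-byte form 34 at offsets 17–17.
U+357E → 3-byte form E3 95 BE at offsets 18–20.
U+110C → 3-byte form E1 84 8C at offsets 21–23.
Offset 22 falls in char 8's range; it's byte 2 of E1 84 8C = 0x84.

0x84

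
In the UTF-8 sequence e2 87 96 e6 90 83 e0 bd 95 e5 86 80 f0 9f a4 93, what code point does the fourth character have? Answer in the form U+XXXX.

U+5180

Offset 0: leading byte 0xE2 = 11100010 → 3-byte char #1 = E2 87 96.
Offset 3: leading byte 0xE6 = 11100110 → 3-byte char #2 = E6 90 83.
Offset 6: leading byte 0xE0 = 11100000 → 3-byte char #3 = E0 BD 95.
Offset 9: leading byte 0xE5 = 11100101 → 3-byte char #4 = E5 86 80.
Leading byte 0xE5 = 11100101 matches 1110xxxx → 3-byte sequence.
Byte 1: 0xE5 = 11100101, payload 0101 (4 bits).
Byte 2: 0x86 = 10000110 (10xxxxxx ✓), payload 000110.
Byte 3: 0x80 = 10000000 (10xxxxxx ✓), payload 000000.
Concatenate: 0101000110000000 = 0x5180 (16 bits → U+5180).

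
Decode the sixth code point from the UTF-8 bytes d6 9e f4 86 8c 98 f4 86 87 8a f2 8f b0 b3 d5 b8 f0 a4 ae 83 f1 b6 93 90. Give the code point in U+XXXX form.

Offset 0: leading byte 0xD6 = 11010110 → 2-byte char #1 = D6 9E.
Offset 2: leading byte 0xF4 = 11110100 → 4-byte char #2 = F4 86 8C 98.
Offset 6: leading byte 0xF4 = 11110100 → 4-byte char #3 = F4 86 87 8A.
Offset 10: leading byte 0xF2 = 11110010 → 4-byte char #4 = F2 8F B0 B3.
Offset 14: leading byte 0xD5 = 11010101 → 2-byte char #5 = D5 B8.
Offset 16: leading byte 0xF0 = 11110000 → 4-byte char #6 = F0 A4 AE 83.
Leading byte 0xF0 = 11110000 matches 11110xxx → 4-byte sequence.
Byte 1: 0xF0 = 11110000, payload 000 (3 bits).
Byte 2: 0xA4 = 10100100 (10xxxxxx ✓), payload 100100.
Byte 3: 0xAE = 10101110 (10xxxxxx ✓), payload 101110.
Byte 4: 0x83 = 10000011 (10xxxxxx ✓), payload 000011.
Concatenate: 000100100101110000011 = 0x24B83 (21 bits → U+24B83).

U+24B83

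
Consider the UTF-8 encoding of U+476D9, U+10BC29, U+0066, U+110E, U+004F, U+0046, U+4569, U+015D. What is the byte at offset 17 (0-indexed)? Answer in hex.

U+476D9 → 4-byte form F1 87 9B 99 at offsets 0–3.
U+10BC29 → 4-byte form F4 8B B0 A9 at offsets 4–7.
U+0066 → 1-byte form 66 at offsets 8–8.
U+110E → 3-byte form E1 84 8E at offsets 9–11.
U+004F → 1-byte form 4F at offsets 12–12.
U+0046 → 1-byte form 46 at offsets 13–13.
U+4569 → 3-byte form E4 95 A9 at offsets 14–16.
U+015D → 2-byte form C5 9D at offsets 17–18.
Offset 17 falls in char 8's range; it's byte 1 of C5 9D = 0xC5.

0xC5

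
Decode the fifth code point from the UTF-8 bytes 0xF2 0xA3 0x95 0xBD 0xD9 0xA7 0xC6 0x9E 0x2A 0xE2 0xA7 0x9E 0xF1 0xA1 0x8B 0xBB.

U+29DE

Offset 0: leading byte 0xF2 = 11110010 → 4-byte char #1 = F2 A3 95 BD.
Offset 4: leading byte 0xD9 = 11011001 → 2-byte char #2 = D9 A7.
Offset 6: leading byte 0xC6 = 11000110 → 2-byte char #3 = C6 9E.
Offset 8: leading byte 0x2A = 00101010 → 1-byte char #4 = 2A.
Offset 9: leading byte 0xE2 = 11100010 → 3-byte char #5 = E2 A7 9E.
Leading byte 0xE2 = 11100010 matches 1110xxxx → 3-byte sequence.
Byte 1: 0xE2 = 11100010, payload 0010 (4 bits).
Byte 2: 0xA7 = 10100111 (10xxxxxx ✓), payload 100111.
Byte 3: 0x9E = 10011110 (10xxxxxx ✓), payload 011110.
Concatenate: 0010100111011110 = 0x29DE (16 bits → U+29DE).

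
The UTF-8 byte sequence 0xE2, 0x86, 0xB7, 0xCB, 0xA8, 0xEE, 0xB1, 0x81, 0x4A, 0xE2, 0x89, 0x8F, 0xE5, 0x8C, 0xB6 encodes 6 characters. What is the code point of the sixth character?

Offset 0: leading byte 0xE2 = 11100010 → 3-byte char #1 = E2 86 B7.
Offset 3: leading byte 0xCB = 11001011 → 2-byte char #2 = CB A8.
Offset 5: leading byte 0xEE = 11101110 → 3-byte char #3 = EE B1 81.
Offset 8: leading byte 0x4A = 01001010 → 1-byte char #4 = 4A.
Offset 9: leading byte 0xE2 = 11100010 → 3-byte char #5 = E2 89 8F.
Offset 12: leading byte 0xE5 = 11100101 → 3-byte char #6 = E5 8C B6.
Leading byte 0xE5 = 11100101 matches 1110xxxx → 3-byte sequence.
Byte 1: 0xE5 = 11100101, payload 0101 (4 bits).
Byte 2: 0x8C = 10001100 (10xxxxxx ✓), payload 001100.
Byte 3: 0xB6 = 10110110 (10xxxxxx ✓), payload 110110.
Concatenate: 0101001100110110 = 0x5336 (16 bits → U+5336).

U+5336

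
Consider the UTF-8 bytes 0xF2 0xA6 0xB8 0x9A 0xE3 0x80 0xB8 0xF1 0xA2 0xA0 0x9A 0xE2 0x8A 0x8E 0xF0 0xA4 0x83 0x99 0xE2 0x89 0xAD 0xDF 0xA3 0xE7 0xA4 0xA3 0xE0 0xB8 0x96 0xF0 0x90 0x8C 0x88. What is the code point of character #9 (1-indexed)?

Offset 0: leading byte 0xF2 = 11110010 → 4-byte char #1 = F2 A6 B8 9A.
Offset 4: leading byte 0xE3 = 11100011 → 3-byte char #2 = E3 80 B8.
Offset 7: leading byte 0xF1 = 11110001 → 4-byte char #3 = F1 A2 A0 9A.
Offset 11: leading byte 0xE2 = 11100010 → 3-byte char #4 = E2 8A 8E.
Offset 14: leading byte 0xF0 = 11110000 → 4-byte char #5 = F0 A4 83 99.
Offset 18: leading byte 0xE2 = 11100010 → 3-byte char #6 = E2 89 AD.
Offset 21: leading byte 0xDF = 11011111 → 2-byte char #7 = DF A3.
Offset 23: leading byte 0xE7 = 11100111 → 3-byte char #8 = E7 A4 A3.
Offset 26: leading byte 0xE0 = 11100000 → 3-byte char #9 = E0 B8 96.
Leading byte 0xE0 = 11100000 matches 1110xxxx → 3-byte sequence.
Byte 1: 0xE0 = 11100000, payload 0000 (4 bits).
Byte 2: 0xB8 = 10111000 (10xxxxxx ✓), payload 111000.
Byte 3: 0x96 = 10010110 (10xxxxxx ✓), payload 010110.
Concatenate: 0000111000010110 = 0xE16 (16 bits → U+0E16).

U+0E16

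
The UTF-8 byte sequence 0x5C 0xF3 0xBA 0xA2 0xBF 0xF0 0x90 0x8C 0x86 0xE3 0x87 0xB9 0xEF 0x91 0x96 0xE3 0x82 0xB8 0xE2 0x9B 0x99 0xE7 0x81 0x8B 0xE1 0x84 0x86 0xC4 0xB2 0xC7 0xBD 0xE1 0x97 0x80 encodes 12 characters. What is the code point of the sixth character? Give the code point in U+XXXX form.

Offset 0: leading byte 0x5C = 01011100 → 1-byte char #1 = 5C.
Offset 1: leading byte 0xF3 = 11110011 → 4-byte char #2 = F3 BA A2 BF.
Offset 5: leading byte 0xF0 = 11110000 → 4-byte char #3 = F0 90 8C 86.
Offset 9: leading byte 0xE3 = 11100011 → 3-byte char #4 = E3 87 B9.
Offset 12: leading byte 0xEF = 11101111 → 3-byte char #5 = EF 91 96.
Offset 15: leading byte 0xE3 = 11100011 → 3-byte char #6 = E3 82 B8.
Leading byte 0xE3 = 11100011 matches 1110xxxx → 3-byte sequence.
Byte 1: 0xE3 = 11100011, payload 0011 (4 bits).
Byte 2: 0x82 = 10000010 (10xxxxxx ✓), payload 000010.
Byte 3: 0xB8 = 10111000 (10xxxxxx ✓), payload 111000.
Concatenate: 0011000010111000 = 0x30B8 (16 bits → U+30B8).

U+30B8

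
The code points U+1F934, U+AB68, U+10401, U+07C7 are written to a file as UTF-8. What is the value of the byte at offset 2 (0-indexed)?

U+1F934 → 4-byte form F0 9F A4 B4 at offsets 0–3.
Offset 2 falls in char 1's range; it's byte 3 of F0 9F A4 B4 = 0xA4.

0xA4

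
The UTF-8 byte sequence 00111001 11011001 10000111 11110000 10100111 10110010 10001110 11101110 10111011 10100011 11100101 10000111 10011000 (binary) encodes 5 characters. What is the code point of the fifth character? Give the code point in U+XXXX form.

U+51D8

Offset 0: leading byte 0x39 = 00111001 → 1-byte char #1 = 39.
Offset 1: leading byte 0xD9 = 11011001 → 2-byte char #2 = D9 87.
Offset 3: leading byte 0xF0 = 11110000 → 4-byte char #3 = F0 A7 B2 8E.
Offset 7: leading byte 0xEE = 11101110 → 3-byte char #4 = EE BB A3.
Offset 10: leading byte 0xE5 = 11100101 → 3-byte char #5 = E5 87 98.
Leading byte 0xE5 = 11100101 matches 1110xxxx → 3-byte sequence.
Byte 1: 0xE5 = 11100101, payload 0101 (4 bits).
Byte 2: 0x87 = 10000111 (10xxxxxx ✓), payload 000111.
Byte 3: 0x98 = 10011000 (10xxxxxx ✓), payload 011000.
Concatenate: 0101000111011000 = 0x51D8 (16 bits → U+51D8).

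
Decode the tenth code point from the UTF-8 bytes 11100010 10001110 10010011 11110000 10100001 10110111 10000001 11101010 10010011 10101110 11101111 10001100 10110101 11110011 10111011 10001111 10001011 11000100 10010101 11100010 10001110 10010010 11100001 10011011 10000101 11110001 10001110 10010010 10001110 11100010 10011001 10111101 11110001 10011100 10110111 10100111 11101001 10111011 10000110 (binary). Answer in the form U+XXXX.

Offset 0: leading byte 0xE2 = 11100010 → 3-byte char #1 = E2 8E 93.
Offset 3: leading byte 0xF0 = 11110000 → 4-byte char #2 = F0 A1 B7 81.
Offset 7: leading byte 0xEA = 11101010 → 3-byte char #3 = EA 93 AE.
Offset 10: leading byte 0xEF = 11101111 → 3-byte char #4 = EF 8C B5.
Offset 13: leading byte 0xF3 = 11110011 → 4-byte char #5 = F3 BB 8F 8B.
Offset 17: leading byte 0xC4 = 11000100 → 2-byte char #6 = C4 95.
Offset 19: leading byte 0xE2 = 11100010 → 3-byte char #7 = E2 8E 92.
Offset 22: leading byte 0xE1 = 11100001 → 3-byte char #8 = E1 9B 85.
Offset 25: leading byte 0xF1 = 11110001 → 4-byte char #9 = F1 8E 92 8E.
Offset 29: leading byte 0xE2 = 11100010 → 3-byte char #10 = E2 99 BD.
Leading byte 0xE2 = 11100010 matches 1110xxxx → 3-byte sequence.
Byte 1: 0xE2 = 11100010, payload 0010 (4 bits).
Byte 2: 0x99 = 10011001 (10xxxxxx ✓), payload 011001.
Byte 3: 0xBD = 10111101 (10xxxxxx ✓), payload 111101.
Concatenate: 0010011001111101 = 0x267D (16 bits → U+267D).

U+267D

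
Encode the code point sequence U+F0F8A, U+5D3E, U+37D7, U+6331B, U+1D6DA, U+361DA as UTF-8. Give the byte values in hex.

U+F0F8A: 4-byte form → F3 B0 BE 8A.
U+5D3E: 3-byte form → E5 B4 BE.
U+37D7: 3-byte form → E3 9F 97.
U+6331B: 4-byte form → F1 A3 8C 9B.
U+1D6DA: 4-byte form → F0 9D 9B 9A.
U+361DA: 4-byte form → F0 B6 87 9A.
Concatenated (22 bytes): F3 B0 BE 8A E5 B4 BE E3 9F 97 F1 A3 8C 9B F0 9D 9B 9A F0 B6 87 9A.

F3 B0 BE 8A E5 B4 BE E3 9F 97 F1 A3 8C 9B F0 9D 9B 9A F0 B6 87 9A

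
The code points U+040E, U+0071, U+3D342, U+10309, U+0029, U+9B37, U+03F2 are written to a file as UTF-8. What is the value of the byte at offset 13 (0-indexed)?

U+040E → 2-byte form D0 8E at offsets 0–1.
U+0071 → 1-byte form 71 at offsets 2–2.
U+3D342 → 4-byte form F0 BD 8D 82 at offsets 3–6.
U+10309 → 4-byte form F0 90 8C 89 at offsets 7–10.
U+0029 → 1-byte form 29 at offsets 11–11.
U+9B37 → 3-byte form E9 AC B7 at offsets 12–14.
Offset 13 falls in char 6's range; it's byte 2 of E9 AC B7 = 0xAC.

0xAC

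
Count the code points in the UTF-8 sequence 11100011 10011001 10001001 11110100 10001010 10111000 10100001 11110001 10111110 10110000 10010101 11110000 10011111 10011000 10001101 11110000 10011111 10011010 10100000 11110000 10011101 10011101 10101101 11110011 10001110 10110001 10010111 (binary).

Byte at offset 0: 0xE3 = 11100011 → 3-byte char (#1). Advance 3.
Byte at offset 3: 0xF4 = 11110100 → 4-byte char (#2). Advance 4.
Byte at offset 7: 0xF1 = 11110001 → 4-byte char (#3). Advance 4.
Byte at offset 11: 0xF0 = 11110000 → 4-byte char (#4). Advance 4.
Byte at offset 15: 0xF0 = 11110000 → 4-byte char (#5). Advance 4.
Byte at offset 19: 0xF0 = 11110000 → 4-byte char (#6). Advance 4.
Byte at offset 23: 0xF3 = 11110011 → 4-byte char (#7). Advance 4.
Reached end at offset 27 after 7 code points.

7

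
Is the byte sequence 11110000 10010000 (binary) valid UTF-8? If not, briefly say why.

invalid (sequence truncated)

Leading byte 0xF0 = 11110000 → 4-byte form, but only 2 bytes are present.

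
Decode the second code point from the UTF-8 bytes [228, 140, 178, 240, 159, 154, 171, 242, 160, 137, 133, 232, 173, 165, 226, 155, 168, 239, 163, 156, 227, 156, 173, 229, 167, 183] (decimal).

Offset 0: leading byte 0xE4 = 11100100 → 3-byte char #1 = E4 8C B2.
Offset 3: leading byte 0xF0 = 11110000 → 4-byte char #2 = F0 9F 9A AB.
Leading byte 0xF0 = 11110000 matches 11110xxx → 4-byte sequence.
Byte 1: 0xF0 = 11110000, payload 000 (3 bits).
Byte 2: 0x9F = 10011111 (10xxxxxx ✓), payload 011111.
Byte 3: 0x9A = 10011010 (10xxxxxx ✓), payload 011010.
Byte 4: 0xAB = 10101011 (10xxxxxx ✓), payload 101011.
Concatenate: 000011111011010101011 = 0x1F6AB (21 bits → U+1F6AB).

U+1F6AB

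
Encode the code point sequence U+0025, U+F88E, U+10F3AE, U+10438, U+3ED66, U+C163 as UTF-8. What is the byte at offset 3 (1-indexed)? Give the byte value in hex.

1-indexed offset 3 is 0-indexed offset 2.
U+0025 → 1-byte form 25 at offsets 0–0.
U+F88E → 3-byte form EF A2 8E at offsets 1–3.
Offset 2 falls in char 2's range; it's byte 2 of EF A2 8E = 0xA2.

0xA2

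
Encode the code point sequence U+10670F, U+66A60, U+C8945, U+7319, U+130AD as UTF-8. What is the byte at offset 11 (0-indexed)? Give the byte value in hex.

0x85

U+10670F → 4-byte form F4 86 9C 8F at offsets 0–3.
U+66A60 → 4-byte form F1 A6 A9 A0 at offsets 4–7.
U+C8945 → 4-byte form F3 88 A5 85 at offsets 8–11.
Offset 11 falls in char 3's range; it's byte 4 of F3 88 A5 85 = 0x85.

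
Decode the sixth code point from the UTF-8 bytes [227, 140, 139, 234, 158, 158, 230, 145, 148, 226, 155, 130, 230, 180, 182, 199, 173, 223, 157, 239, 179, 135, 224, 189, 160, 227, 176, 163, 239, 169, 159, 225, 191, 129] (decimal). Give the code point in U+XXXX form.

Offset 0: leading byte 0xE3 = 11100011 → 3-byte char #1 = E3 8C 8B.
Offset 3: leading byte 0xEA = 11101010 → 3-byte char #2 = EA 9E 9E.
Offset 6: leading byte 0xE6 = 11100110 → 3-byte char #3 = E6 91 94.
Offset 9: leading byte 0xE2 = 11100010 → 3-byte char #4 = E2 9B 82.
Offset 12: leading byte 0xE6 = 11100110 → 3-byte char #5 = E6 B4 B6.
Offset 15: leading byte 0xC7 = 11000111 → 2-byte char #6 = C7 AD.
Leading byte 0xC7 = 11000111 matches 110xxxxx → 2-byte sequence.
Byte 1: 0xC7 = 11000111, payload 00111 (5 bits).
Byte 2: 0xAD = 10101101 (10xxxxxx ✓), payload 101101.
Concatenate: 00111101101 = 0x1ED (11 bits → U+01ED).

U+01ED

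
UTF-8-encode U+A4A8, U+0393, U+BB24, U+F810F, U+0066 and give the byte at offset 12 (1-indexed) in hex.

1-indexed offset 12 is 0-indexed offset 11.
U+A4A8 → 3-byte form EA 92 A8 at offsets 0–2.
U+0393 → 2-byte form CE 93 at offsets 3–4.
U+BB24 → 3-byte form EB AC A4 at offsets 5–7.
U+F810F → 4-byte form F3 B8 84 8F at offsets 8–11.
Offset 11 falls in char 4's range; it's byte 4 of F3 B8 84 8F = 0x8F.

0x8F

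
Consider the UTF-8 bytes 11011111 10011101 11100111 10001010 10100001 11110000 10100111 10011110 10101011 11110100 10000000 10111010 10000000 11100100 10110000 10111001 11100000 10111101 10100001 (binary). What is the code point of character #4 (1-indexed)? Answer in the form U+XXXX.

Offset 0: leading byte 0xDF = 11011111 → 2-byte char #1 = DF 9D.
Offset 2: leading byte 0xE7 = 11100111 → 3-byte char #2 = E7 8A A1.
Offset 5: leading byte 0xF0 = 11110000 → 4-byte char #3 = F0 A7 9E AB.
Offset 9: leading byte 0xF4 = 11110100 → 4-byte char #4 = F4 80 BA 80.
Leading byte 0xF4 = 11110100 matches 11110xxx → 4-byte sequence.
Byte 1: 0xF4 = 11110100, payload 100 (3 bits).
Byte 2: 0x80 = 10000000 (10xxxxxx ✓), payload 000000.
Byte 3: 0xBA = 10111010 (10xxxxxx ✓), payload 111010.
Byte 4: 0x80 = 10000000 (10xxxxxx ✓), payload 000000.
Concatenate: 100000000111010000000 = 0x100E80 (21 bits → U+100E80).

U+100E80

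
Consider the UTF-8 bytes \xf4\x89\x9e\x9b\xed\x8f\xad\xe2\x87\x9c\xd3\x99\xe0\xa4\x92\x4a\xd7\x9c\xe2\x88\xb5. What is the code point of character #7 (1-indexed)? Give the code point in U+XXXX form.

Offset 0: leading byte 0xF4 = 11110100 → 4-byte char #1 = F4 89 9E 9B.
Offset 4: leading byte 0xED = 11101101 → 3-byte char #2 = ED 8F AD.
Offset 7: leading byte 0xE2 = 11100010 → 3-byte char #3 = E2 87 9C.
Offset 10: leading byte 0xD3 = 11010011 → 2-byte char #4 = D3 99.
Offset 12: leading byte 0xE0 = 11100000 → 3-byte char #5 = E0 A4 92.
Offset 15: leading byte 0x4A = 01001010 → 1-byte char #6 = 4A.
Offset 16: leading byte 0xD7 = 11010111 → 2-byte char #7 = D7 9C.
Leading byte 0xD7 = 11010111 matches 110xxxxx → 2-byte sequence.
Byte 1: 0xD7 = 11010111, payload 10111 (5 bits).
Byte 2: 0x9C = 10011100 (10xxxxxx ✓), payload 011100.
Concatenate: 10111011100 = 0x5DC (11 bits → U+05DC).

U+05DC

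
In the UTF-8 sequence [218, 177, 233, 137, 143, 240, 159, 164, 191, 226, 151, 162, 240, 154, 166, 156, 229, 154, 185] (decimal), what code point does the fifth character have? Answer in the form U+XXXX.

Offset 0: leading byte 0xDA = 11011010 → 2-byte char #1 = DA B1.
Offset 2: leading byte 0xE9 = 11101001 → 3-byte char #2 = E9 89 8F.
Offset 5: leading byte 0xF0 = 11110000 → 4-byte char #3 = F0 9F A4 BF.
Offset 9: leading byte 0xE2 = 11100010 → 3-byte char #4 = E2 97 A2.
Offset 12: leading byte 0xF0 = 11110000 → 4-byte char #5 = F0 9A A6 9C.
Leading byte 0xF0 = 11110000 matches 11110xxx → 4-byte sequence.
Byte 1: 0xF0 = 11110000, payload 000 (3 bits).
Byte 2: 0x9A = 10011010 (10xxxxxx ✓), payload 011010.
Byte 3: 0xA6 = 10100110 (10xxxxxx ✓), payload 100110.
Byte 4: 0x9C = 10011100 (10xxxxxx ✓), payload 011100.
Concatenate: 000011010100110011100 = 0x1A99C (21 bits → U+1A99C).

U+1A99C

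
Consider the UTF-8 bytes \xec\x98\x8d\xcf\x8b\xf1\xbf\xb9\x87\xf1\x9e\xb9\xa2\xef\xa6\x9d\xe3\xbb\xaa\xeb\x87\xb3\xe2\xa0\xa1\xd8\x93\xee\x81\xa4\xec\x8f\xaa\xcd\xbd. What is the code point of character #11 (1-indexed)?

Offset 0: leading byte 0xEC = 11101100 → 3-byte char #1 = EC 98 8D.
Offset 3: leading byte 0xCF = 11001111 → 2-byte char #2 = CF 8B.
Offset 5: leading byte 0xF1 = 11110001 → 4-byte char #3 = F1 BF B9 87.
Offset 9: leading byte 0xF1 = 11110001 → 4-byte char #4 = F1 9E B9 A2.
Offset 13: leading byte 0xEF = 11101111 → 3-byte char #5 = EF A6 9D.
Offset 16: leading byte 0xE3 = 11100011 → 3-byte char #6 = E3 BB AA.
Offset 19: leading byte 0xEB = 11101011 → 3-byte char #7 = EB 87 B3.
Offset 22: leading byte 0xE2 = 11100010 → 3-byte char #8 = E2 A0 A1.
Offset 25: leading byte 0xD8 = 11011000 → 2-byte char #9 = D8 93.
Offset 27: leading byte 0xEE = 11101110 → 3-byte char #10 = EE 81 A4.
Offset 30: leading byte 0xEC = 11101100 → 3-byte char #11 = EC 8F AA.
Leading byte 0xEC = 11101100 matches 1110xxxx → 3-byte sequence.
Byte 1: 0xEC = 11101100, payload 1100 (4 bits).
Byte 2: 0x8F = 10001111 (10xxxxxx ✓), payload 001111.
Byte 3: 0xAA = 10101010 (10xxxxxx ✓), payload 101010.
Concatenate: 1100001111101010 = 0xC3EA (16 bits → U+C3EA).

U+C3EA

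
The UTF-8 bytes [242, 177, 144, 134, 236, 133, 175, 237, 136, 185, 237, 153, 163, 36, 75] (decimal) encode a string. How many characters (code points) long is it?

Byte at offset 0: 0xF2 = 11110010 → 4-byte char (#1). Advance 4.
Byte at offset 4: 0xEC = 11101100 → 3-byte char (#2). Advance 3.
Byte at offset 7: 0xED = 11101101 → 3-byte char (#3). Advance 3.
Byte at offset 10: 0xED = 11101101 → 3-byte char (#4). Advance 3.
Byte at offset 13: 0x24 = 00100100 → 1-byte char (#5). Advance 1.
Byte at offset 14: 0x4B = 01001011 → 1-byte char (#6). Advance 1.
Reached end at offset 15 after 6 code points.

6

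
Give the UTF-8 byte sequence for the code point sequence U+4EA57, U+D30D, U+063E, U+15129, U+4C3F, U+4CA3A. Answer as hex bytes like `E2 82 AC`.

F1 8E A9 97 ED 8C 8D D8 BE F0 95 84 A9 E4 B0 BF F1 8C A8 BA

U+4EA57: 4-byte form → F1 8E A9 97.
U+D30D: 3-byte form → ED 8C 8D.
U+063E: 2-byte form → D8 BE.
U+15129: 4-byte form → F0 95 84 A9.
U+4C3F: 3-byte form → E4 B0 BF.
U+4CA3A: 4-byte form → F1 8C A8 BA.
Concatenated (20 bytes): F1 8E A9 97 ED 8C 8D D8 BE F0 95 84 A9 E4 B0 BF F1 8C A8 BA.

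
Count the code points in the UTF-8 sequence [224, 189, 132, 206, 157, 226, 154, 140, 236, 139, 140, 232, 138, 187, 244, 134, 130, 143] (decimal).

Byte at offset 0: 0xE0 = 11100000 → 3-byte char (#1). Advance 3.
Byte at offset 3: 0xCE = 11001110 → 2-byte char (#2). Advance 2.
Byte at offset 5: 0xE2 = 11100010 → 3-byte char (#3). Advance 3.
Byte at offset 8: 0xEC = 11101100 → 3-byte char (#4). Advance 3.
Byte at offset 11: 0xE8 = 11101000 → 3-byte char (#5). Advance 3.
Byte at offset 14: 0xF4 = 11110100 → 4-byte char (#6). Advance 4.
Reached end at offset 18 after 6 code points.

6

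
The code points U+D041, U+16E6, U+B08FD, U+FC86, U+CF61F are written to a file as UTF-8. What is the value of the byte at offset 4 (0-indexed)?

0x9B

U+D041 → 3-byte form ED 81 81 at offsets 0–2.
U+16E6 → 3-byte form E1 9B A6 at offsets 3–5.
Offset 4 falls in char 2's range; it's byte 2 of E1 9B A6 = 0x9B.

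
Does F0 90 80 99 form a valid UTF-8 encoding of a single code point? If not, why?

Leading byte 0xF0 = 11110000 → 4-byte form.
Continuation bytes 0x90=10010000, 0x80=10000000, 0x99=10011001 all match 10xxxxxx.
Decoded value 0x10019 is ≥ 0x10000 (shortest form) and not a surrogate.

valid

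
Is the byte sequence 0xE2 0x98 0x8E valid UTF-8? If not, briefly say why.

Leading byte 0xE2 = 11100010 → 3-byte form.
Continuation bytes 0x98=10011000, 0x8E=10001110 all match 10xxxxxx.
Decoded value 0x260E is ≥ 0x800 (shortest form) and not a surrogate.

valid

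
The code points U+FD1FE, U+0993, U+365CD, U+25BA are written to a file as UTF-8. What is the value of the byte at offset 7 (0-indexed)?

U+FD1FE → 4-byte form F3 BD 87 BE at offsets 0–3.
U+0993 → 3-byte form E0 A6 93 at offsets 4–6.
U+365CD → 4-byte form F0 B6 97 8D at offsets 7–10.
Offset 7 falls in char 3's range; it's byte 1 of F0 B6 97 8D = 0xF0.

0xF0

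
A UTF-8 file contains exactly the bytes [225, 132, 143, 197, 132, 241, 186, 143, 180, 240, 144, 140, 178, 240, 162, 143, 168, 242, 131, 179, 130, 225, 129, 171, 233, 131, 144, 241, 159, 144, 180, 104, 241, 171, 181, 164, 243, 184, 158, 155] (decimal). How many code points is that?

Byte at offset 0: 0xE1 = 11100001 → 3-byte char (#1). Advance 3.
Byte at offset 3: 0xC5 = 11000101 → 2-byte char (#2). Advance 2.
Byte at offset 5: 0xF1 = 11110001 → 4-byte char (#3). Advance 4.
Byte at offset 9: 0xF0 = 11110000 → 4-byte char (#4). Advance 4.
Byte at offset 13: 0xF0 = 11110000 → 4-byte char (#5). Advance 4.
Byte at offset 17: 0xF2 = 11110010 → 4-byte char (#6). Advance 4.
Byte at offset 21: 0xE1 = 11100001 → 3-byte char (#7). Advance 3.
Byte at offset 24: 0xE9 = 11101001 → 3-byte char (#8). Advance 3.
Byte at offset 27: 0xF1 = 11110001 → 4-byte char (#9). Advance 4.
Byte at offset 31: 0x68 = 01101000 → 1-byte char (#10). Advance 1.
Byte at offset 32: 0xF1 = 11110001 → 4-byte char (#11). Advance 4.
Byte at offset 36: 0xF3 = 11110011 → 4-byte char (#12). Advance 4.
Reached end at offset 40 after 12 code points.

12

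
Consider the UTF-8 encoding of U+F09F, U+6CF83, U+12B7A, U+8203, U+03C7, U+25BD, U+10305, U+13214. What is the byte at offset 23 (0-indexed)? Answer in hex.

U+F09F → 3-byte form EF 82 9F at offsets 0–2.
U+6CF83 → 4-byte form F1 AC BE 83 at offsets 3–6.
U+12B7A → 4-byte form F0 92 AD BA at offsets 7–10.
U+8203 → 3-byte form E8 88 83 at offsets 11–13.
U+03C7 → 2-byte form CF 87 at offsets 14–15.
U+25BD → 3-byte form E2 96 BD at offsets 16–18.
U+10305 → 4-byte form F0 90 8C 85 at offsets 19–22.
U+13214 → 4-byte form F0 93 88 94 at offsets 23–26.
Offset 23 falls in char 8's range; it's byte 1 of F0 93 88 94 = 0xF0.

0xF0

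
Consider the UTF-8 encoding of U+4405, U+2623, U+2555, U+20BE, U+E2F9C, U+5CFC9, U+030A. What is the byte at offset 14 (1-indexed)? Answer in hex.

1-indexed offset 14 is 0-indexed offset 13.
U+4405 → 3-byte form E4 90 85 at offsets 0–2.
U+2623 → 3-byte form E2 98 A3 at offsets 3–5.
U+2555 → 3-byte form E2 95 95 at offsets 6–8.
U+20BE → 3-byte form E2 82 BE at offsets 9–11.
U+E2F9C → 4-byte form F3 A2 BE 9C at offsets 12–15.
Offset 13 falls in char 5's range; it's byte 2 of F3 A2 BE 9C = 0xA2.

0xA2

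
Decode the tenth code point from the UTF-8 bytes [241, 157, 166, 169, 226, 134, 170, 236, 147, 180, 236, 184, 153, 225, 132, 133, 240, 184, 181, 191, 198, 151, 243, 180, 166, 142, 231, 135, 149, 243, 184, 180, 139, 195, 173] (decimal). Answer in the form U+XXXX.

Offset 0: leading byte 0xF1 = 11110001 → 4-byte char #1 = F1 9D A6 A9.
Offset 4: leading byte 0xE2 = 11100010 → 3-byte char #2 = E2 86 AA.
Offset 7: leading byte 0xEC = 11101100 → 3-byte char #3 = EC 93 B4.
Offset 10: leading byte 0xEC = 11101100 → 3-byte char #4 = EC B8 99.
Offset 13: leading byte 0xE1 = 11100001 → 3-byte char #5 = E1 84 85.
Offset 16: leading byte 0xF0 = 11110000 → 4-byte char #6 = F0 B8 B5 BF.
Offset 20: leading byte 0xC6 = 11000110 → 2-byte char #7 = C6 97.
Offset 22: leading byte 0xF3 = 11110011 → 4-byte char #8 = F3 B4 A6 8E.
Offset 26: leading byte 0xE7 = 11100111 → 3-byte char #9 = E7 87 95.
Offset 29: leading byte 0xF3 = 11110011 → 4-byte char #10 = F3 B8 B4 8B.
Leading byte 0xF3 = 11110011 matches 11110xxx → 4-byte sequence.
Byte 1: 0xF3 = 11110011, payload 011 (3 bits).
Byte 2: 0xB8 = 10111000 (10xxxxxx ✓), payload 111000.
Byte 3: 0xB4 = 10110100 (10xxxxxx ✓), payload 110100.
Byte 4: 0x8B = 10001011 (10xxxxxx ✓), payload 001011.
Concatenate: 011111000110100001011 = 0xF8D0B (21 bits → U+F8D0B).

U+F8D0B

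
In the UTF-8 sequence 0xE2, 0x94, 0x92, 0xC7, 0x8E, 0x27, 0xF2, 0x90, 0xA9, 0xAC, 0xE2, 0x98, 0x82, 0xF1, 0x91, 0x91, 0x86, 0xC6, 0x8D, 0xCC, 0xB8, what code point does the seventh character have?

Offset 0: leading byte 0xE2 = 11100010 → 3-byte char #1 = E2 94 92.
Offset 3: leading byte 0xC7 = 11000111 → 2-byte char #2 = C7 8E.
Offset 5: leading byte 0x27 = 00100111 → 1-byte char #3 = 27.
Offset 6: leading byte 0xF2 = 11110010 → 4-byte char #4 = F2 90 A9 AC.
Offset 10: leading byte 0xE2 = 11100010 → 3-byte char #5 = E2 98 82.
Offset 13: leading byte 0xF1 = 11110001 → 4-byte char #6 = F1 91 91 86.
Offset 17: leading byte 0xC6 = 11000110 → 2-byte char #7 = C6 8D.
Leading byte 0xC6 = 11000110 matches 110xxxxx → 2-byte sequence.
Byte 1: 0xC6 = 11000110, payload 00110 (5 bits).
Byte 2: 0x8D = 10001101 (10xxxxxx ✓), payload 001101.
Concatenate: 00110001101 = 0x18D (11 bits → U+018D).

U+018D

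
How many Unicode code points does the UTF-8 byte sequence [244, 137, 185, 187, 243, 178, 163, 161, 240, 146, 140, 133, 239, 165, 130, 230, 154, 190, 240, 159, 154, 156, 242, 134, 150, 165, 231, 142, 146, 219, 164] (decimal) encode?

9

Byte at offset 0: 0xF4 = 11110100 → 4-byte char (#1). Advance 4.
Byte at offset 4: 0xF3 = 11110011 → 4-byte char (#2). Advance 4.
Byte at offset 8: 0xF0 = 11110000 → 4-byte char (#3). Advance 4.
Byte at offset 12: 0xEF = 11101111 → 3-byte char (#4). Advance 3.
Byte at offset 15: 0xE6 = 11100110 → 3-byte char (#5). Advance 3.
Byte at offset 18: 0xF0 = 11110000 → 4-byte char (#6). Advance 4.
Byte at offset 22: 0xF2 = 11110010 → 4-byte char (#7). Advance 4.
Byte at offset 26: 0xE7 = 11100111 → 3-byte char (#8). Advance 3.
Byte at offset 29: 0xDB = 11011011 → 2-byte char (#9). Advance 2.
Reached end at offset 31 after 9 code points.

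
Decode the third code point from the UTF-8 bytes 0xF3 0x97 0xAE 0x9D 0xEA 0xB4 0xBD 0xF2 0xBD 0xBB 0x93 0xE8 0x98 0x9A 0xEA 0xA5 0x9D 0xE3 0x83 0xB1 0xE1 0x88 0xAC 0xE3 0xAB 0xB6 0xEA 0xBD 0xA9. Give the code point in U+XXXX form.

Offset 0: leading byte 0xF3 = 11110011 → 4-byte char #1 = F3 97 AE 9D.
Offset 4: leading byte 0xEA = 11101010 → 3-byte char #2 = EA B4 BD.
Offset 7: leading byte 0xF2 = 11110010 → 4-byte char #3 = F2 BD BB 93.
Leading byte 0xF2 = 11110010 matches 11110xxx → 4-byte sequence.
Byte 1: 0xF2 = 11110010, payload 010 (3 bits).
Byte 2: 0xBD = 10111101 (10xxxxxx ✓), payload 111101.
Byte 3: 0xBB = 10111011 (10xxxxxx ✓), payload 111011.
Byte 4: 0x93 = 10010011 (10xxxxxx ✓), payload 010011.
Concatenate: 010111101111011010011 = 0xBDED3 (21 bits → U+BDED3).

U+BDED3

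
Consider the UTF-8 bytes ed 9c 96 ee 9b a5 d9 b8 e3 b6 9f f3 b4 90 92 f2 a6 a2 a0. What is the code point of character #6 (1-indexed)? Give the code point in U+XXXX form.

U+A68A0

Offset 0: leading byte 0xED = 11101101 → 3-byte char #1 = ED 9C 96.
Offset 3: leading byte 0xEE = 11101110 → 3-byte char #2 = EE 9B A5.
Offset 6: leading byte 0xD9 = 11011001 → 2-byte char #3 = D9 B8.
Offset 8: leading byte 0xE3 = 11100011 → 3-byte char #4 = E3 B6 9F.
Offset 11: leading byte 0xF3 = 11110011 → 4-byte char #5 = F3 B4 90 92.
Offset 15: leading byte 0xF2 = 11110010 → 4-byte char #6 = F2 A6 A2 A0.
Leading byte 0xF2 = 11110010 matches 11110xxx → 4-byte sequence.
Byte 1: 0xF2 = 11110010, payload 010 (3 bits).
Byte 2: 0xA6 = 10100110 (10xxxxxx ✓), payload 100110.
Byte 3: 0xA2 = 10100010 (10xxxxxx ✓), payload 100010.
Byte 4: 0xA0 = 10100000 (10xxxxxx ✓), payload 100000.
Concatenate: 010100110100010100000 = 0xA68A0 (21 bits → U+A68A0).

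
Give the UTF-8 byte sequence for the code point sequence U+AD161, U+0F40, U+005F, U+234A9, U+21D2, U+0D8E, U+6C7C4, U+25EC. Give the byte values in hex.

U+AD161: 4-byte form → F2 AD 85 A1.
U+0F40: 3-byte form → E0 BD 80.
U+005F: 1-byte form → 5F.
U+234A9: 4-byte form → F0 A3 92 A9.
U+21D2: 3-byte form → E2 87 92.
U+0D8E: 3-byte form → E0 B6 8E.
U+6C7C4: 4-byte form → F1 AC 9F 84.
U+25EC: 3-byte form → E2 97 AC.
Concatenated (25 bytes): F2 AD 85 A1 E0 BD 80 5F F0 A3 92 A9 E2 87 92 E0 B6 8E F1 AC 9F 84 E2 97 AC.

F2 AD 85 A1 E0 BD 80 5F F0 A3 92 A9 E2 87 92 E0 B6 8E F1 AC 9F 84 E2 97 AC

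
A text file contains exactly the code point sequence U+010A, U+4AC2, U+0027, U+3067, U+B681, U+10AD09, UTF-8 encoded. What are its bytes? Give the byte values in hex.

U+010A: 2-byte form → C4 8A.
U+4AC2: 3-byte form → E4 AB 82.
U+0027: 1-byte form → 27.
U+3067: 3-byte form → E3 81 A7.
U+B681: 3-byte form → EB 9A 81.
U+10AD09: 4-byte form → F4 8A B4 89.
Concatenated (16 bytes): C4 8A E4 AB 82 27 E3 81 A7 EB 9A 81 F4 8A B4 89.

C4 8A E4 AB 82 27 E3 81 A7 EB 9A 81 F4 8A B4 89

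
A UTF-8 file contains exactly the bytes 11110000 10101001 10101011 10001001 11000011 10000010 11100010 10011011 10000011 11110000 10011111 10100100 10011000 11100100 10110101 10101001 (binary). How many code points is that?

5

Byte at offset 0: 0xF0 = 11110000 → 4-byte char (#1). Advance 4.
Byte at offset 4: 0xC3 = 11000011 → 2-byte char (#2). Advance 2.
Byte at offset 6: 0xE2 = 11100010 → 3-byte char (#3). Advance 3.
Byte at offset 9: 0xF0 = 11110000 → 4-byte char (#4). Advance 4.
Byte at offset 13: 0xE4 = 11100100 → 3-byte char (#5). Advance 3.
Reached end at offset 16 after 5 code points.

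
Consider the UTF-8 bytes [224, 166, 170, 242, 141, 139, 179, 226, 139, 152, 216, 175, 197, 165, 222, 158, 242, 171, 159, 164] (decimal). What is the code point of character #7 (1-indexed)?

Offset 0: leading byte 0xE0 = 11100000 → 3-byte char #1 = E0 A6 AA.
Offset 3: leading byte 0xF2 = 11110010 → 4-byte char #2 = F2 8D 8B B3.
Offset 7: leading byte 0xE2 = 11100010 → 3-byte char #3 = E2 8B 98.
Offset 10: leading byte 0xD8 = 11011000 → 2-byte char #4 = D8 AF.
Offset 12: leading byte 0xC5 = 11000101 → 2-byte char #5 = C5 A5.
Offset 14: leading byte 0xDE = 11011110 → 2-byte char #6 = DE 9E.
Offset 16: leading byte 0xF2 = 11110010 → 4-byte char #7 = F2 AB 9F A4.
Leading byte 0xF2 = 11110010 matches 11110xxx → 4-byte sequence.
Byte 1: 0xF2 = 11110010, payload 010 (3 bits).
Byte 2: 0xAB = 10101011 (10xxxxxx ✓), payload 101011.
Byte 3: 0x9F = 10011111 (10xxxxxx ✓), payload 011111.
Byte 4: 0xA4 = 10100100 (10xxxxxx ✓), payload 100100.
Concatenate: 010101011011111100100 = 0xAB7E4 (21 bits → U+AB7E4).

U+AB7E4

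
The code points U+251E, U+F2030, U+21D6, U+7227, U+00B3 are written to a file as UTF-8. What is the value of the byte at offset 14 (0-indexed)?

U+251E → 3-byte form E2 94 9E at offsets 0–2.
U+F2030 → 4-byte form F3 B2 80 B0 at offsets 3–6.
U+21D6 → 3-byte form E2 87 96 at offsets 7–9.
U+7227 → 3-byte form E7 88 A7 at offsets 10–12.
U+00B3 → 2-byte form C2 B3 at offsets 13–14.
Offset 14 falls in char 5's range; it's byte 2 of C2 B3 = 0xB3.

0xB3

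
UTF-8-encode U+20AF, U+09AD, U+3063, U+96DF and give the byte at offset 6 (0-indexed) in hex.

0xE3

U+20AF → 3-byte form E2 82 AF at offsets 0–2.
U+09AD → 3-byte form E0 A6 AD at offsets 3–5.
U+3063 → 3-byte form E3 81 A3 at offsets 6–8.
Offset 6 falls in char 3's range; it's byte 1 of E3 81 A3 = 0xE3.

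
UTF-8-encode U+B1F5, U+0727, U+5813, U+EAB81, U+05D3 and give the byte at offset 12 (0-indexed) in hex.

U+B1F5 → 3-byte form EB 87 B5 at offsets 0–2.
U+0727 → 2-byte form DC A7 at offsets 3–4.
U+5813 → 3-byte form E5 A0 93 at offsets 5–7.
U+EAB81 → 4-byte form F3 AA AE 81 at offsets 8–11.
U+05D3 → 2-byte form D7 93 at offsets 12–13.
Offset 12 falls in char 5's range; it's byte 1 of D7 93 = 0xD7.

0xD7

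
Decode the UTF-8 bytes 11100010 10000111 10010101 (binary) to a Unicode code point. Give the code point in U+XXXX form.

U+21D5

Leading byte 0xE2 = 11100010 matches 1110xxxx → 3-byte sequence.
Byte 1: 0xE2 = 11100010, payload 0010 (4 bits).
Byte 2: 0x87 = 10000111 (10xxxxxx ✓), payload 000111.
Byte 3: 0x95 = 10010101 (10xxxxxx ✓), payload 010101.
Concatenate: 0010000111010101 = 0x21D5 (16 bits → U+21D5).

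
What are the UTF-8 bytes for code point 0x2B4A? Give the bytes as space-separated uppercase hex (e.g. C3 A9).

E2 AD 8A

U+2B4A = 0x2B4A = 11082 decimal. In range U+0800–U+FFFF → 3-byte form: 1110xxxx 10xxxxxx 10xxxxxx.
Binary (16 bits): 0010101101001010.
Split 4+6+6: 0010 | 101101 | 001010.
Byte 1: 11100010 = 0xE2.
Byte 2: 10101101 = 0xAD.
Byte 3: 10001010 = 0x8A.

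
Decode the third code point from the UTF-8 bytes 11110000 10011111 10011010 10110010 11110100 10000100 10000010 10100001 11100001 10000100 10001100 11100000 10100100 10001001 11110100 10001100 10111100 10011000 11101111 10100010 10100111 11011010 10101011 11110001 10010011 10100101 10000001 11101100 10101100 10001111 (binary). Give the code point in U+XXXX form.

Offset 0: leading byte 0xF0 = 11110000 → 4-byte char #1 = F0 9F 9A B2.
Offset 4: leading byte 0xF4 = 11110100 → 4-byte char #2 = F4 84 82 A1.
Offset 8: leading byte 0xE1 = 11100001 → 3-byte char #3 = E1 84 8C.
Leading byte 0xE1 = 11100001 matches 1110xxxx → 3-byte sequence.
Byte 1: 0xE1 = 11100001, payload 0001 (4 bits).
Byte 2: 0x84 = 10000100 (10xxxxxx ✓), payload 000100.
Byte 3: 0x8C = 10001100 (10xxxxxx ✓), payload 001100.
Concatenate: 0001000100001100 = 0x110C (16 bits → U+110C).

U+110C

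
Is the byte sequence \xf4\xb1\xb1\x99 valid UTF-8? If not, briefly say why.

Leading byte 0xF4 = 11110100 → 4-byte form.
Payload = 0x131C59, which exceeds U+10FFFF, the maximum Unicode code point. (Leading bytes F5–FF, or F4 followed by ≥ 0x90, are invalid.)

invalid (encodes a value above U+10FFFF)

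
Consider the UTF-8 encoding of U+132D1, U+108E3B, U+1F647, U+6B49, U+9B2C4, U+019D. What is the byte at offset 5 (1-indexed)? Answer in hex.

0xF4

1-indexed offset 5 is 0-indexed offset 4.
U+132D1 → 4-byte form F0 93 8B 91 at offsets 0–3.
U+108E3B → 4-byte form F4 88 B8 BB at offsets 4–7.
Offset 4 falls in char 2's range; it's byte 1 of F4 88 B8 BB = 0xF4.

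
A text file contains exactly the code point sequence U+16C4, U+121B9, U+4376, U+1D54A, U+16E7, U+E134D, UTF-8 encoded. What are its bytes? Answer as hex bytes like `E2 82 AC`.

U+16C4: 3-byte form → E1 9B 84.
U+121B9: 4-byte form → F0 92 86 B9.
U+4376: 3-byte form → E4 8D B6.
U+1D54A: 4-byte form → F0 9D 95 8A.
U+16E7: 3-byte form → E1 9B A7.
U+E134D: 4-byte form → F3 A1 8D 8D.
Concatenated (21 bytes): E1 9B 84 F0 92 86 B9 E4 8D B6 F0 9D 95 8A E1 9B A7 F3 A1 8D 8D.

E1 9B 84 F0 92 86 B9 E4 8D B6 F0 9D 95 8A E1 9B A7 F3 A1 8D 8D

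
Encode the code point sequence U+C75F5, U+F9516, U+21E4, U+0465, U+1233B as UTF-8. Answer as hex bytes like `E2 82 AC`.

U+C75F5: 4-byte form → F3 87 97 B5.
U+F9516: 4-byte form → F3 B9 94 96.
U+21E4: 3-byte form → E2 87 A4.
U+0465: 2-byte form → D1 A5.
U+1233B: 4-byte form → F0 92 8C BB.
Concatenated (17 bytes): F3 87 97 B5 F3 B9 94 96 E2 87 A4 D1 A5 F0 92 8C BB.

F3 87 97 B5 F3 B9 94 96 E2 87 A4 D1 A5 F0 92 8C BB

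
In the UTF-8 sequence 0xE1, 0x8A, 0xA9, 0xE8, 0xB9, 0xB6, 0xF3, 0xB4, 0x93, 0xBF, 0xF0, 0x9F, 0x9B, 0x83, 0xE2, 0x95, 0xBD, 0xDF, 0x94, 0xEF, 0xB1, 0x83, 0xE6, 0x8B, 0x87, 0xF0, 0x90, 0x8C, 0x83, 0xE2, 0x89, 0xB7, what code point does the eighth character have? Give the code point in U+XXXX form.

Offset 0: leading byte 0xE1 = 11100001 → 3-byte char #1 = E1 8A A9.
Offset 3: leading byte 0xE8 = 11101000 → 3-byte char #2 = E8 B9 B6.
Offset 6: leading byte 0xF3 = 11110011 → 4-byte char #3 = F3 B4 93 BF.
Offset 10: leading byte 0xF0 = 11110000 → 4-byte char #4 = F0 9F 9B 83.
Offset 14: leading byte 0xE2 = 11100010 → 3-byte char #5 = E2 95 BD.
Offset 17: leading byte 0xDF = 11011111 → 2-byte char #6 = DF 94.
Offset 19: leading byte 0xEF = 11101111 → 3-byte char #7 = EF B1 83.
Offset 22: leading byte 0xE6 = 11100110 → 3-byte char #8 = E6 8B 87.
Leading byte 0xE6 = 11100110 matches 1110xxxx → 3-byte sequence.
Byte 1: 0xE6 = 11100110, payload 0110 (4 bits).
Byte 2: 0x8B = 10001011 (10xxxxxx ✓), payload 001011.
Byte 3: 0x87 = 10000111 (10xxxxxx ✓), payload 000111.
Concatenate: 0110001011000111 = 0x62C7 (16 bits → U+62C7).

U+62C7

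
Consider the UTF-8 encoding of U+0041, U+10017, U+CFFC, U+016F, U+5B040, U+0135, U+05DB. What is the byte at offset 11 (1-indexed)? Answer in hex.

0xF1

1-indexed offset 11 is 0-indexed offset 10.
U+0041 → 1-byte form 41 at offsets 0–0.
U+10017 → 4-byte form F0 90 80 97 at offsets 1–4.
U+CFFC → 3-byte form EC BF BC at offsets 5–7.
U+016F → 2-byte form C5 AF at offsets 8–9.
U+5B040 → 4-byte form F1 9B 81 80 at offsets 10–13.
Offset 10 falls in char 5's range; it's byte 1 of F1 9B 81 80 = 0xF1.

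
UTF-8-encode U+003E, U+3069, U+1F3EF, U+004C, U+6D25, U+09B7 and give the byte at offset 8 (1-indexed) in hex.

1-indexed offset 8 is 0-indexed offset 7.
U+003E → 1-byte form 3E at offsets 0–0.
U+3069 → 3-byte form E3 81 A9 at offsets 1–3.
U+1F3EF → 4-byte form F0 9F 8F AF at offsets 4–7.
Offset 7 falls in char 3's range; it's byte 4 of F0 9F 8F AF = 0xAF.

0xAF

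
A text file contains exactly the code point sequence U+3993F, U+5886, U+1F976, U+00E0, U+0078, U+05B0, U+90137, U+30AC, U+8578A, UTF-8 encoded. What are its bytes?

F0 B9 A4 BF E5 A2 86 F0 9F A5 B6 C3 A0 78 D6 B0 F2 90 84 B7 E3 82 AC F2 85 9E 8A

U+3993F: 4-byte form → F0 B9 A4 BF.
U+5886: 3-byte form → E5 A2 86.
U+1F976: 4-byte form → F0 9F A5 B6.
U+00E0: 2-byte form → C3 A0.
U+0078: 1-byte form → 78.
U+05B0: 2-byte form → D6 B0.
U+90137: 4-byte form → F2 90 84 B7.
U+30AC: 3-byte form → E3 82 AC.
U+8578A: 4-byte form → F2 85 9E 8A.
Concatenated (27 bytes): F0 B9 A4 BF E5 A2 86 F0 9F A5 B6 C3 A0 78 D6 B0 F2 90 84 B7 E3 82 AC F2 85 9E 8A.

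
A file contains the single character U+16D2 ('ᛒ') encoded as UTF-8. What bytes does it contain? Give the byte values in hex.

U+16D2 = 0x16D2 = 5842 decimal. In range U+0800–U+FFFF → 3-byte form: 1110xxxx 10xxxxxx 10xxxxxx.
Binary (16 bits): 0001011011010010.
Split 4+6+6: 0001 | 011011 | 010010.
Byte 1: 11100001 = 0xE1.
Byte 2: 10011011 = 0x9B.
Byte 3: 10010010 = 0x92.

E1 9B 92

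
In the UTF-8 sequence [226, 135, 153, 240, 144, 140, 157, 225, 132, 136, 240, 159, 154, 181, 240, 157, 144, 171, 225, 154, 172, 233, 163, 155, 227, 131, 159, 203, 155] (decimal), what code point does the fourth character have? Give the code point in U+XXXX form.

Offset 0: leading byte 0xE2 = 11100010 → 3-byte char #1 = E2 87 99.
Offset 3: leading byte 0xF0 = 11110000 → 4-byte char #2 = F0 90 8C 9D.
Offset 7: leading byte 0xE1 = 11100001 → 3-byte char #3 = E1 84 88.
Offset 10: leading byte 0xF0 = 11110000 → 4-byte char #4 = F0 9F 9A B5.
Leading byte 0xF0 = 11110000 matches 11110xxx → 4-byte sequence.
Byte 1: 0xF0 = 11110000, payload 000 (3 bits).
Byte 2: 0x9F = 10011111 (10xxxxxx ✓), payload 011111.
Byte 3: 0x9A = 10011010 (10xxxxxx ✓), payload 011010.
Byte 4: 0xB5 = 10110101 (10xxxxxx ✓), payload 110101.
Concatenate: 000011111011010110101 = 0x1F6B5 (21 bits → U+1F6B5).

U+1F6B5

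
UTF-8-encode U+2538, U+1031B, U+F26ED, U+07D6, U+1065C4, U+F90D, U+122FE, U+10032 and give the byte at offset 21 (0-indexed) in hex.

U+2538 → 3-byte form E2 94 B8 at offsets 0–2.
U+1031B → 4-byte form F0 90 8C 9B at offsets 3–6.
U+F26ED → 4-byte form F3 B2 9B AD at offsets 7–10.
U+07D6 → 2-byte form DF 96 at offsets 11–12.
U+1065C4 → 4-byte form F4 86 97 84 at offsets 13–16.
U+F90D → 3-byte form EF A4 8D at offsets 17–19.
U+122FE → 4-byte form F0 92 8B BE at offsets 20–23.
Offset 21 falls in char 7's range; it's byte 2 of F0 92 8B BE = 0x92.

0x92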